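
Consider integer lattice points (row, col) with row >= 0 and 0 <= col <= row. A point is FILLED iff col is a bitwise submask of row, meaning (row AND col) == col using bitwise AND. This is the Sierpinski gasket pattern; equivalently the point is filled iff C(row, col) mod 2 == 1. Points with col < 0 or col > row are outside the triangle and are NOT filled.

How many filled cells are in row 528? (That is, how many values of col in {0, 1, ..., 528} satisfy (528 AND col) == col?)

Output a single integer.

Answer: 4

Derivation:
528 in binary = 1000010000
popcount(528) = number of 1-bits in 1000010000 = 2
A col c satisfies (528 AND c) == c iff every set bit of c is also set in 528; each of the 2 set bits of 528 can independently be on or off in c.
count = 2^2 = 4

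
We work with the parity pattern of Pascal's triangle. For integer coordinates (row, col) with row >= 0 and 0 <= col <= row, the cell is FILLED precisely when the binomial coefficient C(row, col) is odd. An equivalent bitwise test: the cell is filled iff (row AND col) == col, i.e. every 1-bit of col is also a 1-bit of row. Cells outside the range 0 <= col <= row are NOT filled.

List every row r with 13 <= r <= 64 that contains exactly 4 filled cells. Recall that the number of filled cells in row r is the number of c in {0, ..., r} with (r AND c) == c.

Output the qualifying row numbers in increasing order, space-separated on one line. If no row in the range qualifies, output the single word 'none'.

Row r has 2^popcount(r) filled cells, so we need popcount(r) = log2(4) = 2.
Scan r = 13..64 and keep those with exactly 2 one-bits:
r=13=1101 popcount=3 -> skip
r=14=1110 popcount=3 -> skip
r=15=1111 popcount=4 -> skip
r=16=10000 popcount=1 -> skip
r=17=10001 popcount=2 -> KEEP
r=18=10010 popcount=2 -> KEEP
r=19=10011 popcount=3 -> skip
r=20=10100 popcount=2 -> KEEP
r=21=10101 popcount=3 -> skip
r=22=10110 popcount=3 -> skip
r=23=10111 popcount=4 -> skip
r=24=11000 popcount=2 -> KEEP
r=25=11001 popcount=3 -> skip
r=26=11010 popcount=3 -> skip
r=27=11011 popcount=4 -> skip
r=28=11100 popcount=3 -> skip
r=29=11101 popcount=4 -> skip
r=30=11110 popcount=4 -> skip
r=31=11111 popcount=5 -> skip
r=32=100000 popcount=1 -> skip
r=33=100001 popcount=2 -> KEEP
r=34=100010 popcount=2 -> KEEP
r=35=100011 popcount=3 -> skip
r=36=100100 popcount=2 -> KEEP
r=37=100101 popcount=3 -> skip
r=38=100110 popcount=3 -> skip
r=39=100111 popcount=4 -> skip
r=40=101000 popcount=2 -> KEEP
r=41=101001 popcount=3 -> skip
r=42=101010 popcount=3 -> skip
r=43=101011 popcount=4 -> skip
r=44=101100 popcount=3 -> skip
r=45=101101 popcount=4 -> skip
r=46=101110 popcount=4 -> skip
r=47=101111 popcount=5 -> skip
r=48=110000 popcount=2 -> KEEP
r=49=110001 popcount=3 -> skip
r=50=110010 popcount=3 -> skip
r=51=110011 popcount=4 -> skip
r=52=110100 popcount=3 -> skip
r=53=110101 popcount=4 -> skip
r=54=110110 popcount=4 -> skip
r=55=110111 popcount=5 -> skip
r=56=111000 popcount=3 -> skip
r=57=111001 popcount=4 -> skip
r=58=111010 popcount=4 -> skip
r=59=111011 popcount=5 -> skip
r=60=111100 popcount=4 -> skip
r=61=111101 popcount=5 -> skip
r=62=111110 popcount=5 -> skip
r=63=111111 popcount=6 -> skip
r=64=1000000 popcount=1 -> skip
Kept rows: 17 18 20 24 33 34 36 40 48

Answer: 17 18 20 24 33 34 36 40 48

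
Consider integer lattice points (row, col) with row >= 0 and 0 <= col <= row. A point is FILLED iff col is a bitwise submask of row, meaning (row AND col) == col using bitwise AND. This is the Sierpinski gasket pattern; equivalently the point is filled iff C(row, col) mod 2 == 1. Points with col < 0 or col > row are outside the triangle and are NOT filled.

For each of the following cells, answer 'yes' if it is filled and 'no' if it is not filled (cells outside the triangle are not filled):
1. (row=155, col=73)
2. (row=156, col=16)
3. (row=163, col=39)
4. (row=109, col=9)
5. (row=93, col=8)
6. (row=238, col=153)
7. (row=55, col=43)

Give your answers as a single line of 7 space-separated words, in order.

Answer: no yes no yes yes no no

Derivation:
(155,73): row=0b10011011, col=0b1001001, row AND col = 0b1001 = 9; 9 != 73 -> empty
(156,16): row=0b10011100, col=0b10000, row AND col = 0b10000 = 16; 16 == 16 -> filled
(163,39): row=0b10100011, col=0b100111, row AND col = 0b100011 = 35; 35 != 39 -> empty
(109,9): row=0b1101101, col=0b1001, row AND col = 0b1001 = 9; 9 == 9 -> filled
(93,8): row=0b1011101, col=0b1000, row AND col = 0b1000 = 8; 8 == 8 -> filled
(238,153): row=0b11101110, col=0b10011001, row AND col = 0b10001000 = 136; 136 != 153 -> empty
(55,43): row=0b110111, col=0b101011, row AND col = 0b100011 = 35; 35 != 43 -> empty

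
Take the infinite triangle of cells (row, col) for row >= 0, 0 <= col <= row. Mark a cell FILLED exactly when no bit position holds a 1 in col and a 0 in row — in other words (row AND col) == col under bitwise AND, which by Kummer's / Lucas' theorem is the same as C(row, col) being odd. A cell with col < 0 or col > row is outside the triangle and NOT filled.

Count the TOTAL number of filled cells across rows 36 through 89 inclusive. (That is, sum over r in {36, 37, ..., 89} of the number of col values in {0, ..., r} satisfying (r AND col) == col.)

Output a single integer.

Answer: 762

Derivation:
r36=100100 pc2: +4 =4
r37=100101 pc3: +8 =12
r38=100110 pc3: +8 =20
r39=100111 pc4: +16 =36
r40=101000 pc2: +4 =40
r41=101001 pc3: +8 =48
r42=101010 pc3: +8 =56
r43=101011 pc4: +16 =72
r44=101100 pc3: +8 =80
r45=101101 pc4: +16 =96
r46=101110 pc4: +16 =112
r47=101111 pc5: +32 =144
r48=110000 pc2: +4 =148
r49=110001 pc3: +8 =156
r50=110010 pc3: +8 =164
r51=110011 pc4: +16 =180
r52=110100 pc3: +8 =188
r53=110101 pc4: +16 =204
r54=110110 pc4: +16 =220
r55=110111 pc5: +32 =252
r56=111000 pc3: +8 =260
r57=111001 pc4: +16 =276
r58=111010 pc4: +16 =292
r59=111011 pc5: +32 =324
r60=111100 pc4: +16 =340
r61=111101 pc5: +32 =372
r62=111110 pc5: +32 =404
r63=111111 pc6: +64 =468
r64=1000000 pc1: +2 =470
r65=1000001 pc2: +4 =474
r66=1000010 pc2: +4 =478
r67=1000011 pc3: +8 =486
r68=1000100 pc2: +4 =490
r69=1000101 pc3: +8 =498
r70=1000110 pc3: +8 =506
r71=1000111 pc4: +16 =522
r72=1001000 pc2: +4 =526
r73=1001001 pc3: +8 =534
r74=1001010 pc3: +8 =542
r75=1001011 pc4: +16 =558
r76=1001100 pc3: +8 =566
r77=1001101 pc4: +16 =582
r78=1001110 pc4: +16 =598
r79=1001111 pc5: +32 =630
r80=1010000 pc2: +4 =634
r81=1010001 pc3: +8 =642
r82=1010010 pc3: +8 =650
r83=1010011 pc4: +16 =666
r84=1010100 pc3: +8 =674
r85=1010101 pc4: +16 =690
r86=1010110 pc4: +16 =706
r87=1010111 pc5: +32 =738
r88=1011000 pc3: +8 =746
r89=1011001 pc4: +16 =762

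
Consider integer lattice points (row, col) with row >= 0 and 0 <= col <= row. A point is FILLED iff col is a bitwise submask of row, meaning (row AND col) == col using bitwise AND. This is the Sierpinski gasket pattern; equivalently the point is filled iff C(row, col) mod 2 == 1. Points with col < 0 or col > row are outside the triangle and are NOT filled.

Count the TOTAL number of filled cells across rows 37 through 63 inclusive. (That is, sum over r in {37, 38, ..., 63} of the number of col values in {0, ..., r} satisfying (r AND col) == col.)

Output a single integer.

r37=100101 pc3: +8 =8
r38=100110 pc3: +8 =16
r39=100111 pc4: +16 =32
r40=101000 pc2: +4 =36
r41=101001 pc3: +8 =44
r42=101010 pc3: +8 =52
r43=101011 pc4: +16 =68
r44=101100 pc3: +8 =76
r45=101101 pc4: +16 =92
r46=101110 pc4: +16 =108
r47=101111 pc5: +32 =140
r48=110000 pc2: +4 =144
r49=110001 pc3: +8 =152
r50=110010 pc3: +8 =160
r51=110011 pc4: +16 =176
r52=110100 pc3: +8 =184
r53=110101 pc4: +16 =200
r54=110110 pc4: +16 =216
r55=110111 pc5: +32 =248
r56=111000 pc3: +8 =256
r57=111001 pc4: +16 =272
r58=111010 pc4: +16 =288
r59=111011 pc5: +32 =320
r60=111100 pc4: +16 =336
r61=111101 pc5: +32 =368
r62=111110 pc5: +32 =400
r63=111111 pc6: +64 =464

Answer: 464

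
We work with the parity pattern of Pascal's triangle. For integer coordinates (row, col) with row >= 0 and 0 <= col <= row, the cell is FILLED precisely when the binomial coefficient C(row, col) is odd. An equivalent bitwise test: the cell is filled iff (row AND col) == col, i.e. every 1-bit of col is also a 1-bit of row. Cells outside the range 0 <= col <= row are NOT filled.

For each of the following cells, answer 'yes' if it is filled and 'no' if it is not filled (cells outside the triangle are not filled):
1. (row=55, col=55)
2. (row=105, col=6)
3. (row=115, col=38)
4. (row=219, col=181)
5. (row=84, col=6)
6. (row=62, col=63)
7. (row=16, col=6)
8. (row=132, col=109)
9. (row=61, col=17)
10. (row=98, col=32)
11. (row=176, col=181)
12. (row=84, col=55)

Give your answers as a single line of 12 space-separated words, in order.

(55,55): row=0b110111, col=0b110111, row AND col = 0b110111 = 55; 55 == 55 -> filled
(105,6): row=0b1101001, col=0b110, row AND col = 0b0 = 0; 0 != 6 -> empty
(115,38): row=0b1110011, col=0b100110, row AND col = 0b100010 = 34; 34 != 38 -> empty
(219,181): row=0b11011011, col=0b10110101, row AND col = 0b10010001 = 145; 145 != 181 -> empty
(84,6): row=0b1010100, col=0b110, row AND col = 0b100 = 4; 4 != 6 -> empty
(62,63): col outside [0, 62] -> not filled
(16,6): row=0b10000, col=0b110, row AND col = 0b0 = 0; 0 != 6 -> empty
(132,109): row=0b10000100, col=0b1101101, row AND col = 0b100 = 4; 4 != 109 -> empty
(61,17): row=0b111101, col=0b10001, row AND col = 0b10001 = 17; 17 == 17 -> filled
(98,32): row=0b1100010, col=0b100000, row AND col = 0b100000 = 32; 32 == 32 -> filled
(176,181): col outside [0, 176] -> not filled
(84,55): row=0b1010100, col=0b110111, row AND col = 0b10100 = 20; 20 != 55 -> empty

Answer: yes no no no no no no no yes yes no no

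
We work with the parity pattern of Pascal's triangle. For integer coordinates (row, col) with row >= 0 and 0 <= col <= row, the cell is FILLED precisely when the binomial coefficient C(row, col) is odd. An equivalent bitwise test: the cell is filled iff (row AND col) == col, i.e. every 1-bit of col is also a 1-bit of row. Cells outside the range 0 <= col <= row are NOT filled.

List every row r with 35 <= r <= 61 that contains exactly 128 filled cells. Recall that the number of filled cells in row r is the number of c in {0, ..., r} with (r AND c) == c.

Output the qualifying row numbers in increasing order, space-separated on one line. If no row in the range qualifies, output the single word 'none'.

Answer: none

Derivation:
Row r has 2^popcount(r) filled cells, so we need popcount(r) = log2(128) = 7.
Scan r = 35..61 and keep those with exactly 7 one-bits:
r=35=100011 popcount=3 -> skip
r=36=100100 popcount=2 -> skip
r=37=100101 popcount=3 -> skip
r=38=100110 popcount=3 -> skip
r=39=100111 popcount=4 -> skip
r=40=101000 popcount=2 -> skip
r=41=101001 popcount=3 -> skip
r=42=101010 popcount=3 -> skip
r=43=101011 popcount=4 -> skip
r=44=101100 popcount=3 -> skip
r=45=101101 popcount=4 -> skip
r=46=101110 popcount=4 -> skip
r=47=101111 popcount=5 -> skip
r=48=110000 popcount=2 -> skip
r=49=110001 popcount=3 -> skip
r=50=110010 popcount=3 -> skip
r=51=110011 popcount=4 -> skip
r=52=110100 popcount=3 -> skip
r=53=110101 popcount=4 -> skip
r=54=110110 popcount=4 -> skip
r=55=110111 popcount=5 -> skip
r=56=111000 popcount=3 -> skip
r=57=111001 popcount=4 -> skip
r=58=111010 popcount=4 -> skip
r=59=111011 popcount=5 -> skip
r=60=111100 popcount=4 -> skip
r=61=111101 popcount=5 -> skip
Kept rows: none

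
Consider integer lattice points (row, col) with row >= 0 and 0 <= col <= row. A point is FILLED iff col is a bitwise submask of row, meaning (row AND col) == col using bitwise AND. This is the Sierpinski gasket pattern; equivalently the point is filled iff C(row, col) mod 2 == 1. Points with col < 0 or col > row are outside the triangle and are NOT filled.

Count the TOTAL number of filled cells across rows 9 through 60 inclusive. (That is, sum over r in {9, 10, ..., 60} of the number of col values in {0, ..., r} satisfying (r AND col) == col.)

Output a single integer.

r9=1001 pc2: +4 =4
r10=1010 pc2: +4 =8
r11=1011 pc3: +8 =16
r12=1100 pc2: +4 =20
r13=1101 pc3: +8 =28
r14=1110 pc3: +8 =36
r15=1111 pc4: +16 =52
r16=10000 pc1: +2 =54
r17=10001 pc2: +4 =58
r18=10010 pc2: +4 =62
r19=10011 pc3: +8 =70
r20=10100 pc2: +4 =74
r21=10101 pc3: +8 =82
r22=10110 pc3: +8 =90
r23=10111 pc4: +16 =106
r24=11000 pc2: +4 =110
r25=11001 pc3: +8 =118
r26=11010 pc3: +8 =126
r27=11011 pc4: +16 =142
r28=11100 pc3: +8 =150
r29=11101 pc4: +16 =166
r30=11110 pc4: +16 =182
r31=11111 pc5: +32 =214
r32=100000 pc1: +2 =216
r33=100001 pc2: +4 =220
r34=100010 pc2: +4 =224
r35=100011 pc3: +8 =232
r36=100100 pc2: +4 =236
r37=100101 pc3: +8 =244
r38=100110 pc3: +8 =252
r39=100111 pc4: +16 =268
r40=101000 pc2: +4 =272
r41=101001 pc3: +8 =280
r42=101010 pc3: +8 =288
r43=101011 pc4: +16 =304
r44=101100 pc3: +8 =312
r45=101101 pc4: +16 =328
r46=101110 pc4: +16 =344
r47=101111 pc5: +32 =376
r48=110000 pc2: +4 =380
r49=110001 pc3: +8 =388
r50=110010 pc3: +8 =396
r51=110011 pc4: +16 =412
r52=110100 pc3: +8 =420
r53=110101 pc4: +16 =436
r54=110110 pc4: +16 =452
r55=110111 pc5: +32 =484
r56=111000 pc3: +8 =492
r57=111001 pc4: +16 =508
r58=111010 pc4: +16 =524
r59=111011 pc5: +32 =556
r60=111100 pc4: +16 =572

Answer: 572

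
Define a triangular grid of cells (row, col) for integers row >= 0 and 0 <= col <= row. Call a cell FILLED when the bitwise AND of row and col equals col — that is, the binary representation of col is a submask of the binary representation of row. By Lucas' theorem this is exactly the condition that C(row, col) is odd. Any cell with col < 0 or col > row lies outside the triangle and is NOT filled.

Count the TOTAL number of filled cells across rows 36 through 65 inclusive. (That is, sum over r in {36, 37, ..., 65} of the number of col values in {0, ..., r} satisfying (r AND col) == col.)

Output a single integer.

Answer: 474

Derivation:
r36=100100 pc2: +4 =4
r37=100101 pc3: +8 =12
r38=100110 pc3: +8 =20
r39=100111 pc4: +16 =36
r40=101000 pc2: +4 =40
r41=101001 pc3: +8 =48
r42=101010 pc3: +8 =56
r43=101011 pc4: +16 =72
r44=101100 pc3: +8 =80
r45=101101 pc4: +16 =96
r46=101110 pc4: +16 =112
r47=101111 pc5: +32 =144
r48=110000 pc2: +4 =148
r49=110001 pc3: +8 =156
r50=110010 pc3: +8 =164
r51=110011 pc4: +16 =180
r52=110100 pc3: +8 =188
r53=110101 pc4: +16 =204
r54=110110 pc4: +16 =220
r55=110111 pc5: +32 =252
r56=111000 pc3: +8 =260
r57=111001 pc4: +16 =276
r58=111010 pc4: +16 =292
r59=111011 pc5: +32 =324
r60=111100 pc4: +16 =340
r61=111101 pc5: +32 =372
r62=111110 pc5: +32 =404
r63=111111 pc6: +64 =468
r64=1000000 pc1: +2 =470
r65=1000001 pc2: +4 =474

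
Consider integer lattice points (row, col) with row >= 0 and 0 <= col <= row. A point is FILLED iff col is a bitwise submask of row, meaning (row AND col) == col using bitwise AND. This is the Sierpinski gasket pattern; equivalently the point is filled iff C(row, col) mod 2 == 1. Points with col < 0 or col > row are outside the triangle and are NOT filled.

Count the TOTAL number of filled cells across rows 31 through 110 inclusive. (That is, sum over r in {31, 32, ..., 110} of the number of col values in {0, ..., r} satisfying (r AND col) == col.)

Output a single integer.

r31=11111 pc5: +32 =32
r32=100000 pc1: +2 =34
r33=100001 pc2: +4 =38
r34=100010 pc2: +4 =42
r35=100011 pc3: +8 =50
r36=100100 pc2: +4 =54
r37=100101 pc3: +8 =62
r38=100110 pc3: +8 =70
r39=100111 pc4: +16 =86
r40=101000 pc2: +4 =90
r41=101001 pc3: +8 =98
r42=101010 pc3: +8 =106
r43=101011 pc4: +16 =122
r44=101100 pc3: +8 =130
r45=101101 pc4: +16 =146
r46=101110 pc4: +16 =162
r47=101111 pc5: +32 =194
r48=110000 pc2: +4 =198
r49=110001 pc3: +8 =206
r50=110010 pc3: +8 =214
r51=110011 pc4: +16 =230
r52=110100 pc3: +8 =238
r53=110101 pc4: +16 =254
r54=110110 pc4: +16 =270
r55=110111 pc5: +32 =302
r56=111000 pc3: +8 =310
r57=111001 pc4: +16 =326
r58=111010 pc4: +16 =342
r59=111011 pc5: +32 =374
r60=111100 pc4: +16 =390
r61=111101 pc5: +32 =422
r62=111110 pc5: +32 =454
r63=111111 pc6: +64 =518
r64=1000000 pc1: +2 =520
r65=1000001 pc2: +4 =524
r66=1000010 pc2: +4 =528
r67=1000011 pc3: +8 =536
r68=1000100 pc2: +4 =540
r69=1000101 pc3: +8 =548
r70=1000110 pc3: +8 =556
r71=1000111 pc4: +16 =572
r72=1001000 pc2: +4 =576
r73=1001001 pc3: +8 =584
r74=1001010 pc3: +8 =592
r75=1001011 pc4: +16 =608
r76=1001100 pc3: +8 =616
r77=1001101 pc4: +16 =632
r78=1001110 pc4: +16 =648
r79=1001111 pc5: +32 =680
r80=1010000 pc2: +4 =684
r81=1010001 pc3: +8 =692
r82=1010010 pc3: +8 =700
r83=1010011 pc4: +16 =716
r84=1010100 pc3: +8 =724
r85=1010101 pc4: +16 =740
r86=1010110 pc4: +16 =756
r87=1010111 pc5: +32 =788
r88=1011000 pc3: +8 =796
r89=1011001 pc4: +16 =812
r90=1011010 pc4: +16 =828
r91=1011011 pc5: +32 =860
r92=1011100 pc4: +16 =876
r93=1011101 pc5: +32 =908
r94=1011110 pc5: +32 =940
r95=1011111 pc6: +64 =1004
r96=1100000 pc2: +4 =1008
r97=1100001 pc3: +8 =1016
r98=1100010 pc3: +8 =1024
r99=1100011 pc4: +16 =1040
r100=1100100 pc3: +8 =1048
r101=1100101 pc4: +16 =1064
r102=1100110 pc4: +16 =1080
r103=1100111 pc5: +32 =1112
r104=1101000 pc3: +8 =1120
r105=1101001 pc4: +16 =1136
r106=1101010 pc4: +16 =1152
r107=1101011 pc5: +32 =1184
r108=1101100 pc4: +16 =1200
r109=1101101 pc5: +32 =1232
r110=1101110 pc5: +32 =1264

Answer: 1264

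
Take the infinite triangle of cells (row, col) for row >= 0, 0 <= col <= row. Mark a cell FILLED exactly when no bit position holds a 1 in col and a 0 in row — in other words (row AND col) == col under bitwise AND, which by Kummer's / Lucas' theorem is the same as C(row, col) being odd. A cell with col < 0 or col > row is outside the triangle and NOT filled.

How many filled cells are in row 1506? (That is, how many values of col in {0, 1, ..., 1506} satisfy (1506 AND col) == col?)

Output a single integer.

1506 in binary = 10111100010
popcount(1506) = number of 1-bits in 10111100010 = 6
A col c satisfies (1506 AND c) == c iff every set bit of c is also set in 1506; each of the 6 set bits of 1506 can independently be on or off in c.
count = 2^6 = 64

Answer: 64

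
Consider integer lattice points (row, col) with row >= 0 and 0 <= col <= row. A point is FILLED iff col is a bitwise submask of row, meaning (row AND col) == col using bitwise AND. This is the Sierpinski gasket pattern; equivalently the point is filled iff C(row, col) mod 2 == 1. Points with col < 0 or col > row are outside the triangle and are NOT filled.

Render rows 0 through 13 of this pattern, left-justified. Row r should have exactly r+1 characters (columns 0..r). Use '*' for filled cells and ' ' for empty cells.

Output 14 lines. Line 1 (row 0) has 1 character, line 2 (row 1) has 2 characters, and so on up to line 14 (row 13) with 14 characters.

Answer: *
**
* *
****
*   *
**  **
* * * *
********
*       *
**      **
* *     * *
****    ****
*   *   *   *
**  **  **  **

Derivation:
r0=0: *
r1=1: **
r2=10: * *
r3=11: ****
r4=100: *   *
r5=101: **  **
r6=110: * * * *
r7=111: ********
r8=1000: *       *
r9=1001: **      **
r10=1010: * *     * *
r11=1011: ****    ****
r12=1100: *   *   *   *
r13=1101: **  **  **  **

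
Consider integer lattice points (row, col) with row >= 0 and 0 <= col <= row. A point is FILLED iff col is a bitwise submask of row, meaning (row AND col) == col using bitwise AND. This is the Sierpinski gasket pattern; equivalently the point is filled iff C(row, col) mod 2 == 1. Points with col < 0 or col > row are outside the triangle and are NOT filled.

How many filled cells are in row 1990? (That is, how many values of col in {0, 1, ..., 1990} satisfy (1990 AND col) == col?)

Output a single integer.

1990 in binary = 11111000110
popcount(1990) = number of 1-bits in 11111000110 = 7
A col c satisfies (1990 AND c) == c iff every set bit of c is also set in 1990; each of the 7 set bits of 1990 can independently be on or off in c.
count = 2^7 = 128

Answer: 128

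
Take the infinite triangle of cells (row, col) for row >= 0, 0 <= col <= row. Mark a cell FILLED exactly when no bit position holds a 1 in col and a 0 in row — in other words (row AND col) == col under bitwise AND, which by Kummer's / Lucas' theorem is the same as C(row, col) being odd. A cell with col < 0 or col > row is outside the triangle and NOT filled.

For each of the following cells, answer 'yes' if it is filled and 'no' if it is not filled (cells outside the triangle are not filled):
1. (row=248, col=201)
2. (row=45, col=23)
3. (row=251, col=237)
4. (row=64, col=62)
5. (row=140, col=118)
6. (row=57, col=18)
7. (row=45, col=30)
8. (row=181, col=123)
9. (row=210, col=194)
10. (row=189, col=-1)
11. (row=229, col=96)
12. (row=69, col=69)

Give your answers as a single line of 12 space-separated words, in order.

Answer: no no no no no no no no yes no yes yes

Derivation:
(248,201): row=0b11111000, col=0b11001001, row AND col = 0b11001000 = 200; 200 != 201 -> empty
(45,23): row=0b101101, col=0b10111, row AND col = 0b101 = 5; 5 != 23 -> empty
(251,237): row=0b11111011, col=0b11101101, row AND col = 0b11101001 = 233; 233 != 237 -> empty
(64,62): row=0b1000000, col=0b111110, row AND col = 0b0 = 0; 0 != 62 -> empty
(140,118): row=0b10001100, col=0b1110110, row AND col = 0b100 = 4; 4 != 118 -> empty
(57,18): row=0b111001, col=0b10010, row AND col = 0b10000 = 16; 16 != 18 -> empty
(45,30): row=0b101101, col=0b11110, row AND col = 0b1100 = 12; 12 != 30 -> empty
(181,123): row=0b10110101, col=0b1111011, row AND col = 0b110001 = 49; 49 != 123 -> empty
(210,194): row=0b11010010, col=0b11000010, row AND col = 0b11000010 = 194; 194 == 194 -> filled
(189,-1): col outside [0, 189] -> not filled
(229,96): row=0b11100101, col=0b1100000, row AND col = 0b1100000 = 96; 96 == 96 -> filled
(69,69): row=0b1000101, col=0b1000101, row AND col = 0b1000101 = 69; 69 == 69 -> filled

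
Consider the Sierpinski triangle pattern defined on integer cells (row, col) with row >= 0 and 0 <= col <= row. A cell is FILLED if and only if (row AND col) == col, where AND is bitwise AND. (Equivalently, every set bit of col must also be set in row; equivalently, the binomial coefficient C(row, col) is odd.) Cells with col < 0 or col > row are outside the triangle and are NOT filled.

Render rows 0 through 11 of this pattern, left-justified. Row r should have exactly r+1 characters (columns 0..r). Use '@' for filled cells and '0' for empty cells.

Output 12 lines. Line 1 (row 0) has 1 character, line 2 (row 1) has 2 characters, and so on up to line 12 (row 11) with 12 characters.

r0=0: @
r1=1: @@
r2=10: @0@
r3=11: @@@@
r4=100: @000@
r5=101: @@00@@
r6=110: @0@0@0@
r7=111: @@@@@@@@
r8=1000: @0000000@
r9=1001: @@000000@@
r10=1010: @0@00000@0@
r11=1011: @@@@0000@@@@

Answer: @
@@
@0@
@@@@
@000@
@@00@@
@0@0@0@
@@@@@@@@
@0000000@
@@000000@@
@0@00000@0@
@@@@0000@@@@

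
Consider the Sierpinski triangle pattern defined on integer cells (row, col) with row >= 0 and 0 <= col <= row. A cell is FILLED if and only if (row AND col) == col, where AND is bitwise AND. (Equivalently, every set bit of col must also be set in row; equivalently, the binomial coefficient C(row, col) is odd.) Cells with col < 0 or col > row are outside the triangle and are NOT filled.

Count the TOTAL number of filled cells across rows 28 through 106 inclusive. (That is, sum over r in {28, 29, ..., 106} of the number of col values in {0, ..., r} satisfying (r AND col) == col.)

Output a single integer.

Answer: 1192

Derivation:
r28=11100 pc3: +8 =8
r29=11101 pc4: +16 =24
r30=11110 pc4: +16 =40
r31=11111 pc5: +32 =72
r32=100000 pc1: +2 =74
r33=100001 pc2: +4 =78
r34=100010 pc2: +4 =82
r35=100011 pc3: +8 =90
r36=100100 pc2: +4 =94
r37=100101 pc3: +8 =102
r38=100110 pc3: +8 =110
r39=100111 pc4: +16 =126
r40=101000 pc2: +4 =130
r41=101001 pc3: +8 =138
r42=101010 pc3: +8 =146
r43=101011 pc4: +16 =162
r44=101100 pc3: +8 =170
r45=101101 pc4: +16 =186
r46=101110 pc4: +16 =202
r47=101111 pc5: +32 =234
r48=110000 pc2: +4 =238
r49=110001 pc3: +8 =246
r50=110010 pc3: +8 =254
r51=110011 pc4: +16 =270
r52=110100 pc3: +8 =278
r53=110101 pc4: +16 =294
r54=110110 pc4: +16 =310
r55=110111 pc5: +32 =342
r56=111000 pc3: +8 =350
r57=111001 pc4: +16 =366
r58=111010 pc4: +16 =382
r59=111011 pc5: +32 =414
r60=111100 pc4: +16 =430
r61=111101 pc5: +32 =462
r62=111110 pc5: +32 =494
r63=111111 pc6: +64 =558
r64=1000000 pc1: +2 =560
r65=1000001 pc2: +4 =564
r66=1000010 pc2: +4 =568
r67=1000011 pc3: +8 =576
r68=1000100 pc2: +4 =580
r69=1000101 pc3: +8 =588
r70=1000110 pc3: +8 =596
r71=1000111 pc4: +16 =612
r72=1001000 pc2: +4 =616
r73=1001001 pc3: +8 =624
r74=1001010 pc3: +8 =632
r75=1001011 pc4: +16 =648
r76=1001100 pc3: +8 =656
r77=1001101 pc4: +16 =672
r78=1001110 pc4: +16 =688
r79=1001111 pc5: +32 =720
r80=1010000 pc2: +4 =724
r81=1010001 pc3: +8 =732
r82=1010010 pc3: +8 =740
r83=1010011 pc4: +16 =756
r84=1010100 pc3: +8 =764
r85=1010101 pc4: +16 =780
r86=1010110 pc4: +16 =796
r87=1010111 pc5: +32 =828
r88=1011000 pc3: +8 =836
r89=1011001 pc4: +16 =852
r90=1011010 pc4: +16 =868
r91=1011011 pc5: +32 =900
r92=1011100 pc4: +16 =916
r93=1011101 pc5: +32 =948
r94=1011110 pc5: +32 =980
r95=1011111 pc6: +64 =1044
r96=1100000 pc2: +4 =1048
r97=1100001 pc3: +8 =1056
r98=1100010 pc3: +8 =1064
r99=1100011 pc4: +16 =1080
r100=1100100 pc3: +8 =1088
r101=1100101 pc4: +16 =1104
r102=1100110 pc4: +16 =1120
r103=1100111 pc5: +32 =1152
r104=1101000 pc3: +8 =1160
r105=1101001 pc4: +16 =1176
r106=1101010 pc4: +16 =1192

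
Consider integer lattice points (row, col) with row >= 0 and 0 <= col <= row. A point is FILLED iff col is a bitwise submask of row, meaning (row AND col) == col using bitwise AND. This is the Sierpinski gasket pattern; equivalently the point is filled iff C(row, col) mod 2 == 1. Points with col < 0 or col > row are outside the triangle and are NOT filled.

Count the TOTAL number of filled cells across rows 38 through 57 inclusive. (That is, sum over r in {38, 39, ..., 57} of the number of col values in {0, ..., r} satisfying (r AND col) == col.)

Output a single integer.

r38=100110 pc3: +8 =8
r39=100111 pc4: +16 =24
r40=101000 pc2: +4 =28
r41=101001 pc3: +8 =36
r42=101010 pc3: +8 =44
r43=101011 pc4: +16 =60
r44=101100 pc3: +8 =68
r45=101101 pc4: +16 =84
r46=101110 pc4: +16 =100
r47=101111 pc5: +32 =132
r48=110000 pc2: +4 =136
r49=110001 pc3: +8 =144
r50=110010 pc3: +8 =152
r51=110011 pc4: +16 =168
r52=110100 pc3: +8 =176
r53=110101 pc4: +16 =192
r54=110110 pc4: +16 =208
r55=110111 pc5: +32 =240
r56=111000 pc3: +8 =248
r57=111001 pc4: +16 =264

Answer: 264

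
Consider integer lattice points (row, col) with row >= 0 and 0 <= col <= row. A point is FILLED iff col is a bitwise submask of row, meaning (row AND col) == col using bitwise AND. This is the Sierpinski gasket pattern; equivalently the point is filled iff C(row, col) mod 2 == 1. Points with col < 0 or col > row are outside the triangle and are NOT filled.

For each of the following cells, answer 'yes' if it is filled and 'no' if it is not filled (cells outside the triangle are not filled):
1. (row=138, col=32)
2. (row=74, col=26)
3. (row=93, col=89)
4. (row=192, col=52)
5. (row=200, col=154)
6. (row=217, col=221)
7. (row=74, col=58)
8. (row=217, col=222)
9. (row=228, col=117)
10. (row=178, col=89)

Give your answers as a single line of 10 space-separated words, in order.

Answer: no no yes no no no no no no no

Derivation:
(138,32): row=0b10001010, col=0b100000, row AND col = 0b0 = 0; 0 != 32 -> empty
(74,26): row=0b1001010, col=0b11010, row AND col = 0b1010 = 10; 10 != 26 -> empty
(93,89): row=0b1011101, col=0b1011001, row AND col = 0b1011001 = 89; 89 == 89 -> filled
(192,52): row=0b11000000, col=0b110100, row AND col = 0b0 = 0; 0 != 52 -> empty
(200,154): row=0b11001000, col=0b10011010, row AND col = 0b10001000 = 136; 136 != 154 -> empty
(217,221): col outside [0, 217] -> not filled
(74,58): row=0b1001010, col=0b111010, row AND col = 0b1010 = 10; 10 != 58 -> empty
(217,222): col outside [0, 217] -> not filled
(228,117): row=0b11100100, col=0b1110101, row AND col = 0b1100100 = 100; 100 != 117 -> empty
(178,89): row=0b10110010, col=0b1011001, row AND col = 0b10000 = 16; 16 != 89 -> empty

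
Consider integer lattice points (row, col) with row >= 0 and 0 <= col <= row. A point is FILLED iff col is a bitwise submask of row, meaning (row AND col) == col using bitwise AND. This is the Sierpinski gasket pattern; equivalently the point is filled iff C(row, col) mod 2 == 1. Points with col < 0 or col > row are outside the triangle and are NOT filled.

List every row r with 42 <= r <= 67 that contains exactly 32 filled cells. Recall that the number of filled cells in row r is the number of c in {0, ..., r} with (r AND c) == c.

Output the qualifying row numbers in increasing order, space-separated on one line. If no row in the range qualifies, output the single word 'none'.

Row r has 2^popcount(r) filled cells, so we need popcount(r) = log2(32) = 5.
Scan r = 42..67 and keep those with exactly 5 one-bits:
r=42=101010 popcount=3 -> skip
r=43=101011 popcount=4 -> skip
r=44=101100 popcount=3 -> skip
r=45=101101 popcount=4 -> skip
r=46=101110 popcount=4 -> skip
r=47=101111 popcount=5 -> KEEP
r=48=110000 popcount=2 -> skip
r=49=110001 popcount=3 -> skip
r=50=110010 popcount=3 -> skip
r=51=110011 popcount=4 -> skip
r=52=110100 popcount=3 -> skip
r=53=110101 popcount=4 -> skip
r=54=110110 popcount=4 -> skip
r=55=110111 popcount=5 -> KEEP
r=56=111000 popcount=3 -> skip
r=57=111001 popcount=4 -> skip
r=58=111010 popcount=4 -> skip
r=59=111011 popcount=5 -> KEEP
r=60=111100 popcount=4 -> skip
r=61=111101 popcount=5 -> KEEP
r=62=111110 popcount=5 -> KEEP
r=63=111111 popcount=6 -> skip
r=64=1000000 popcount=1 -> skip
r=65=1000001 popcount=2 -> skip
r=66=1000010 popcount=2 -> skip
r=67=1000011 popcount=3 -> skip
Kept rows: 47 55 59 61 62

Answer: 47 55 59 61 62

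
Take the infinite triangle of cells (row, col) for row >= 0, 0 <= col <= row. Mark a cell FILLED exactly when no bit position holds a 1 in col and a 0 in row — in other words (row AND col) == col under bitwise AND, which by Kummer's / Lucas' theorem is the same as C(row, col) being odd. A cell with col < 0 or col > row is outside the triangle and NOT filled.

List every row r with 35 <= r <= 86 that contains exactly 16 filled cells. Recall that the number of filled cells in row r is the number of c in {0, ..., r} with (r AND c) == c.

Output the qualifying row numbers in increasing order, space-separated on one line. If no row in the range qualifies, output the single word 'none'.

Answer: 39 43 45 46 51 53 54 57 58 60 71 75 77 78 83 85 86

Derivation:
Row r has 2^popcount(r) filled cells, so we need popcount(r) = log2(16) = 4.
Scan r = 35..86 and keep those with exactly 4 one-bits:
r=35=100011 popcount=3 -> skip
r=36=100100 popcount=2 -> skip
r=37=100101 popcount=3 -> skip
r=38=100110 popcount=3 -> skip
r=39=100111 popcount=4 -> KEEP
r=40=101000 popcount=2 -> skip
r=41=101001 popcount=3 -> skip
r=42=101010 popcount=3 -> skip
r=43=101011 popcount=4 -> KEEP
r=44=101100 popcount=3 -> skip
r=45=101101 popcount=4 -> KEEP
r=46=101110 popcount=4 -> KEEP
r=47=101111 popcount=5 -> skip
r=48=110000 popcount=2 -> skip
r=49=110001 popcount=3 -> skip
r=50=110010 popcount=3 -> skip
r=51=110011 popcount=4 -> KEEP
r=52=110100 popcount=3 -> skip
r=53=110101 popcount=4 -> KEEP
r=54=110110 popcount=4 -> KEEP
r=55=110111 popcount=5 -> skip
r=56=111000 popcount=3 -> skip
r=57=111001 popcount=4 -> KEEP
r=58=111010 popcount=4 -> KEEP
r=59=111011 popcount=5 -> skip
r=60=111100 popcount=4 -> KEEP
r=61=111101 popcount=5 -> skip
r=62=111110 popcount=5 -> skip
r=63=111111 popcount=6 -> skip
r=64=1000000 popcount=1 -> skip
r=65=1000001 popcount=2 -> skip
r=66=1000010 popcount=2 -> skip
r=67=1000011 popcount=3 -> skip
r=68=1000100 popcount=2 -> skip
r=69=1000101 popcount=3 -> skip
r=70=1000110 popcount=3 -> skip
r=71=1000111 popcount=4 -> KEEP
r=72=1001000 popcount=2 -> skip
r=73=1001001 popcount=3 -> skip
r=74=1001010 popcount=3 -> skip
r=75=1001011 popcount=4 -> KEEP
r=76=1001100 popcount=3 -> skip
r=77=1001101 popcount=4 -> KEEP
r=78=1001110 popcount=4 -> KEEP
r=79=1001111 popcount=5 -> skip
r=80=1010000 popcount=2 -> skip
r=81=1010001 popcount=3 -> skip
r=82=1010010 popcount=3 -> skip
r=83=1010011 popcount=4 -> KEEP
r=84=1010100 popcount=3 -> skip
r=85=1010101 popcount=4 -> KEEP
r=86=1010110 popcount=4 -> KEEP
Kept rows: 39 43 45 46 51 53 54 57 58 60 71 75 77 78 83 85 86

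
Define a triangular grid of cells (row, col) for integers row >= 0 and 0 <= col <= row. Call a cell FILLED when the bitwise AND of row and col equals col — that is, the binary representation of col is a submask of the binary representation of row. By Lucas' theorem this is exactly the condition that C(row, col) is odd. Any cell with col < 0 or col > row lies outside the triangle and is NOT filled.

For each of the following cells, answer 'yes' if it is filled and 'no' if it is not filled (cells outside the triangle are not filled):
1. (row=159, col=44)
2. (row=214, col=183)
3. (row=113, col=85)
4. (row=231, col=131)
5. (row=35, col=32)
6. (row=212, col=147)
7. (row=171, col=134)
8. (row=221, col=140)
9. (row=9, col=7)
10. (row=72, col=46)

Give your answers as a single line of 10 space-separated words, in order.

Answer: no no no yes yes no no yes no no

Derivation:
(159,44): row=0b10011111, col=0b101100, row AND col = 0b1100 = 12; 12 != 44 -> empty
(214,183): row=0b11010110, col=0b10110111, row AND col = 0b10010110 = 150; 150 != 183 -> empty
(113,85): row=0b1110001, col=0b1010101, row AND col = 0b1010001 = 81; 81 != 85 -> empty
(231,131): row=0b11100111, col=0b10000011, row AND col = 0b10000011 = 131; 131 == 131 -> filled
(35,32): row=0b100011, col=0b100000, row AND col = 0b100000 = 32; 32 == 32 -> filled
(212,147): row=0b11010100, col=0b10010011, row AND col = 0b10010000 = 144; 144 != 147 -> empty
(171,134): row=0b10101011, col=0b10000110, row AND col = 0b10000010 = 130; 130 != 134 -> empty
(221,140): row=0b11011101, col=0b10001100, row AND col = 0b10001100 = 140; 140 == 140 -> filled
(9,7): row=0b1001, col=0b111, row AND col = 0b1 = 1; 1 != 7 -> empty
(72,46): row=0b1001000, col=0b101110, row AND col = 0b1000 = 8; 8 != 46 -> empty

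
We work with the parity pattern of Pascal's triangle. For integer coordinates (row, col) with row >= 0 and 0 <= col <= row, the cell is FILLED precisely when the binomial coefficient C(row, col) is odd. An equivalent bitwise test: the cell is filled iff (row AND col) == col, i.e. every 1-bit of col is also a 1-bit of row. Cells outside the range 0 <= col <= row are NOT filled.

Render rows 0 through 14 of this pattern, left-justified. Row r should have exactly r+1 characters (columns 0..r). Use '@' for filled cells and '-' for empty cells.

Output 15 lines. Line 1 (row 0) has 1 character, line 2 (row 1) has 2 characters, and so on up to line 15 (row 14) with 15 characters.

r0=0: @
r1=1: @@
r2=10: @-@
r3=11: @@@@
r4=100: @---@
r5=101: @@--@@
r6=110: @-@-@-@
r7=111: @@@@@@@@
r8=1000: @-------@
r9=1001: @@------@@
r10=1010: @-@-----@-@
r11=1011: @@@@----@@@@
r12=1100: @---@---@---@
r13=1101: @@--@@--@@--@@
r14=1110: @-@-@-@-@-@-@-@

Answer: @
@@
@-@
@@@@
@---@
@@--@@
@-@-@-@
@@@@@@@@
@-------@
@@------@@
@-@-----@-@
@@@@----@@@@
@---@---@---@
@@--@@--@@--@@
@-@-@-@-@-@-@-@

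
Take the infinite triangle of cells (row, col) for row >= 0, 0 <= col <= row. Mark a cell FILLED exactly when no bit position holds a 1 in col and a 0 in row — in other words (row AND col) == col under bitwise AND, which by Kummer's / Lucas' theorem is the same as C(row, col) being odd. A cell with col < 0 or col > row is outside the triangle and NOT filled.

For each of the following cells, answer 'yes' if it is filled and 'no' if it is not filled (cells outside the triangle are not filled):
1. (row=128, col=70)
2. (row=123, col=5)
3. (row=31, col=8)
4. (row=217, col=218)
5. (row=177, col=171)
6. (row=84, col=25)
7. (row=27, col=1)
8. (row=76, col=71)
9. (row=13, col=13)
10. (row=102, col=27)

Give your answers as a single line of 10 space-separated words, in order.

Answer: no no yes no no no yes no yes no

Derivation:
(128,70): row=0b10000000, col=0b1000110, row AND col = 0b0 = 0; 0 != 70 -> empty
(123,5): row=0b1111011, col=0b101, row AND col = 0b1 = 1; 1 != 5 -> empty
(31,8): row=0b11111, col=0b1000, row AND col = 0b1000 = 8; 8 == 8 -> filled
(217,218): col outside [0, 217] -> not filled
(177,171): row=0b10110001, col=0b10101011, row AND col = 0b10100001 = 161; 161 != 171 -> empty
(84,25): row=0b1010100, col=0b11001, row AND col = 0b10000 = 16; 16 != 25 -> empty
(27,1): row=0b11011, col=0b1, row AND col = 0b1 = 1; 1 == 1 -> filled
(76,71): row=0b1001100, col=0b1000111, row AND col = 0b1000100 = 68; 68 != 71 -> empty
(13,13): row=0b1101, col=0b1101, row AND col = 0b1101 = 13; 13 == 13 -> filled
(102,27): row=0b1100110, col=0b11011, row AND col = 0b10 = 2; 2 != 27 -> empty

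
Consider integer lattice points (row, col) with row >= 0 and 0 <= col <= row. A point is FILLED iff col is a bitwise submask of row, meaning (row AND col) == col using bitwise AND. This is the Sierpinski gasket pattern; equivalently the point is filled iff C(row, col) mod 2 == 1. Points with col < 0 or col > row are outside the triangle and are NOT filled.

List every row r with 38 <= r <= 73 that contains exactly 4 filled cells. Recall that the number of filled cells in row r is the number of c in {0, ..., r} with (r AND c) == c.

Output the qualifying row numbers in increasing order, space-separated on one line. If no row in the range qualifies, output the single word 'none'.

Answer: 40 48 65 66 68 72

Derivation:
Row r has 2^popcount(r) filled cells, so we need popcount(r) = log2(4) = 2.
Scan r = 38..73 and keep those with exactly 2 one-bits:
r=38=100110 popcount=3 -> skip
r=39=100111 popcount=4 -> skip
r=40=101000 popcount=2 -> KEEP
r=41=101001 popcount=3 -> skip
r=42=101010 popcount=3 -> skip
r=43=101011 popcount=4 -> skip
r=44=101100 popcount=3 -> skip
r=45=101101 popcount=4 -> skip
r=46=101110 popcount=4 -> skip
r=47=101111 popcount=5 -> skip
r=48=110000 popcount=2 -> KEEP
r=49=110001 popcount=3 -> skip
r=50=110010 popcount=3 -> skip
r=51=110011 popcount=4 -> skip
r=52=110100 popcount=3 -> skip
r=53=110101 popcount=4 -> skip
r=54=110110 popcount=4 -> skip
r=55=110111 popcount=5 -> skip
r=56=111000 popcount=3 -> skip
r=57=111001 popcount=4 -> skip
r=58=111010 popcount=4 -> skip
r=59=111011 popcount=5 -> skip
r=60=111100 popcount=4 -> skip
r=61=111101 popcount=5 -> skip
r=62=111110 popcount=5 -> skip
r=63=111111 popcount=6 -> skip
r=64=1000000 popcount=1 -> skip
r=65=1000001 popcount=2 -> KEEP
r=66=1000010 popcount=2 -> KEEP
r=67=1000011 popcount=3 -> skip
r=68=1000100 popcount=2 -> KEEP
r=69=1000101 popcount=3 -> skip
r=70=1000110 popcount=3 -> skip
r=71=1000111 popcount=4 -> skip
r=72=1001000 popcount=2 -> KEEP
r=73=1001001 popcount=3 -> skip
Kept rows: 40 48 65 66 68 72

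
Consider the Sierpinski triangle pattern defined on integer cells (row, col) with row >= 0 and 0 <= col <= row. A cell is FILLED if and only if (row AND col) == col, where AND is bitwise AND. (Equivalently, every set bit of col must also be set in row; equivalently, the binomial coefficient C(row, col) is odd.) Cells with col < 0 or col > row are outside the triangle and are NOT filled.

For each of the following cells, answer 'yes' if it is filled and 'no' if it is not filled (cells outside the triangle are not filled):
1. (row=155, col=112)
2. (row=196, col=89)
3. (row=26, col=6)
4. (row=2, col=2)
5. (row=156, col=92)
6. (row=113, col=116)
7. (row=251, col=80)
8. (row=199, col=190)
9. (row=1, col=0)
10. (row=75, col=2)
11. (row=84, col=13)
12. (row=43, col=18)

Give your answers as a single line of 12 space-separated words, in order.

(155,112): row=0b10011011, col=0b1110000, row AND col = 0b10000 = 16; 16 != 112 -> empty
(196,89): row=0b11000100, col=0b1011001, row AND col = 0b1000000 = 64; 64 != 89 -> empty
(26,6): row=0b11010, col=0b110, row AND col = 0b10 = 2; 2 != 6 -> empty
(2,2): row=0b10, col=0b10, row AND col = 0b10 = 2; 2 == 2 -> filled
(156,92): row=0b10011100, col=0b1011100, row AND col = 0b11100 = 28; 28 != 92 -> empty
(113,116): col outside [0, 113] -> not filled
(251,80): row=0b11111011, col=0b1010000, row AND col = 0b1010000 = 80; 80 == 80 -> filled
(199,190): row=0b11000111, col=0b10111110, row AND col = 0b10000110 = 134; 134 != 190 -> empty
(1,0): row=0b1, col=0b0, row AND col = 0b0 = 0; 0 == 0 -> filled
(75,2): row=0b1001011, col=0b10, row AND col = 0b10 = 2; 2 == 2 -> filled
(84,13): row=0b1010100, col=0b1101, row AND col = 0b100 = 4; 4 != 13 -> empty
(43,18): row=0b101011, col=0b10010, row AND col = 0b10 = 2; 2 != 18 -> empty

Answer: no no no yes no no yes no yes yes no no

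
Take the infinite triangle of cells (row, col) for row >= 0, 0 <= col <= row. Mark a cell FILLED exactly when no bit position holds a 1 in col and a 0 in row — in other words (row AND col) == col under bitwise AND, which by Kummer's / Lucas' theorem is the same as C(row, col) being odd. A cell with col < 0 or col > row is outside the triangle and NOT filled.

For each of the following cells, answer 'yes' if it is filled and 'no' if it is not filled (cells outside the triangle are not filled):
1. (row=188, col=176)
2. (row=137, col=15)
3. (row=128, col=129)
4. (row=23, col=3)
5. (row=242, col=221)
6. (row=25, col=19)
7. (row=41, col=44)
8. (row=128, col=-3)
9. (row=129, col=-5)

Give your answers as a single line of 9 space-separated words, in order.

(188,176): row=0b10111100, col=0b10110000, row AND col = 0b10110000 = 176; 176 == 176 -> filled
(137,15): row=0b10001001, col=0b1111, row AND col = 0b1001 = 9; 9 != 15 -> empty
(128,129): col outside [0, 128] -> not filled
(23,3): row=0b10111, col=0b11, row AND col = 0b11 = 3; 3 == 3 -> filled
(242,221): row=0b11110010, col=0b11011101, row AND col = 0b11010000 = 208; 208 != 221 -> empty
(25,19): row=0b11001, col=0b10011, row AND col = 0b10001 = 17; 17 != 19 -> empty
(41,44): col outside [0, 41] -> not filled
(128,-3): col outside [0, 128] -> not filled
(129,-5): col outside [0, 129] -> not filled

Answer: yes no no yes no no no no no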